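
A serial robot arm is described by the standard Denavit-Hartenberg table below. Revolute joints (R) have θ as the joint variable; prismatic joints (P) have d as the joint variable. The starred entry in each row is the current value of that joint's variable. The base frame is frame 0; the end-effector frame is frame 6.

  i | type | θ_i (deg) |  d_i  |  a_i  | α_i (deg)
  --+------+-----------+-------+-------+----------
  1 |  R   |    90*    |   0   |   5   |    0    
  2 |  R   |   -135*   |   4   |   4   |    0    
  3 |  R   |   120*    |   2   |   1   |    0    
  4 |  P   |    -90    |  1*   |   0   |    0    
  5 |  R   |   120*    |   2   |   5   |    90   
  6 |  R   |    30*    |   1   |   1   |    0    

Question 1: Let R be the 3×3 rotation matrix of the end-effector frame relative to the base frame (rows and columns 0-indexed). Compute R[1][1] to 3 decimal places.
End-effector y-axis (col 1 of R) = (0.1294,-0.4830,0.8660)
R[1][1] = -0.4830

-0.483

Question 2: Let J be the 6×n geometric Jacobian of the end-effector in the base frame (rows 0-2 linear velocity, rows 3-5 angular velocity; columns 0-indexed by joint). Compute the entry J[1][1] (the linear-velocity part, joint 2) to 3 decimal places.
2.535

axis z_1 = (0.0000,0.0000,1.0000); lever o_n−o_1 = (2.5349,4.0625,9.5000)
cross product → J_v[:, 1] = (-4.0625,2.5349,0.0000)
J_ω[:, 1] = z_1
entry J[1][1] = 2.5349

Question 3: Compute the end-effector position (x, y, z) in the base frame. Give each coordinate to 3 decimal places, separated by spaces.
after link 1: o_1 = (0.0000, 5.0000, 0.0000)
after link 2: o_2 = (2.8284, 2.1716, 4.0000)
after link 3: o_3 = (3.0872, 3.1375, 6.0000)
after link 4: o_4 = (3.0872, 3.1375, 7.0000)
after link 5: o_5 = (1.7932, 7.9671, 9.0000)
after link 6: o_6 = (2.5349, 9.0625, 9.5000)

2.535 9.062 9.500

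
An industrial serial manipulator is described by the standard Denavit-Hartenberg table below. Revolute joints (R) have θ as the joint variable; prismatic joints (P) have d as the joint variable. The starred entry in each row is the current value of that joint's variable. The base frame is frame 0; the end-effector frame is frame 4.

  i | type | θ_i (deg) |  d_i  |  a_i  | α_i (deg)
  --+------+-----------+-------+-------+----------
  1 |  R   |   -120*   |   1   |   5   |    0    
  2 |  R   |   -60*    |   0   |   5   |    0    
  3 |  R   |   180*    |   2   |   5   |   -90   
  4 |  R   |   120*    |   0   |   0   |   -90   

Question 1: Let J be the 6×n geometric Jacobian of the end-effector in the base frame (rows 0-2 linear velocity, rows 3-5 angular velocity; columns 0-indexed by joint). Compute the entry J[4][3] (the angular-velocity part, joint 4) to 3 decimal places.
1.000

axis z_3 = (-0.0000,1.0000,0.0000); lever o_n−o_3 = (0.0000,0.0000,0.0000)
cross product → J_v[:, 3] = (0.0000,0.0000,-0.0000)
J_ω[:, 3] = z_3
entry J[4][3] = 1.0000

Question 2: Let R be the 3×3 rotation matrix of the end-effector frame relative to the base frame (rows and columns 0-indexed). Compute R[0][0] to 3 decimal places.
-0.500

End-effector x-axis (col 0 of R) = (-0.5000,-0.0000,-0.8660)
R[0][0] = -0.5000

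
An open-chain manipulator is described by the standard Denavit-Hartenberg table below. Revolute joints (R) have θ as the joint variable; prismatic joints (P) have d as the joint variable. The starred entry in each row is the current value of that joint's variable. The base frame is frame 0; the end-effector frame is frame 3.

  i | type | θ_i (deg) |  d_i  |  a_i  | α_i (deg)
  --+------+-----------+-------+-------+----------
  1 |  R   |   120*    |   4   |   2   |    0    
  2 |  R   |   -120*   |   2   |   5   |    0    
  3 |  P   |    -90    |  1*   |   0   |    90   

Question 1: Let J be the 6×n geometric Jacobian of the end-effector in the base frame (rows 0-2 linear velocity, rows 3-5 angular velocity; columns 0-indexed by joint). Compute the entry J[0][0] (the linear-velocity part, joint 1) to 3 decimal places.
-1.732

axis z_0 = ẑ; lever o_n−o_0 = (4.0000,1.7321,7.0000)
cross product → J_v[:, 0] = (-1.7321,4.0000,0.0000)
J_ω[:, 0] = z_0
entry J[0][0] = -1.7321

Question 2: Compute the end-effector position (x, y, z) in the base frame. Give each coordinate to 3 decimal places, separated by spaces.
after link 1: o_1 = (-1.0000, 1.7321, 4.0000)
after link 2: o_2 = (4.0000, 1.7321, 6.0000)
after link 3: o_3 = (4.0000, 1.7321, 7.0000)

4.000 1.732 7.000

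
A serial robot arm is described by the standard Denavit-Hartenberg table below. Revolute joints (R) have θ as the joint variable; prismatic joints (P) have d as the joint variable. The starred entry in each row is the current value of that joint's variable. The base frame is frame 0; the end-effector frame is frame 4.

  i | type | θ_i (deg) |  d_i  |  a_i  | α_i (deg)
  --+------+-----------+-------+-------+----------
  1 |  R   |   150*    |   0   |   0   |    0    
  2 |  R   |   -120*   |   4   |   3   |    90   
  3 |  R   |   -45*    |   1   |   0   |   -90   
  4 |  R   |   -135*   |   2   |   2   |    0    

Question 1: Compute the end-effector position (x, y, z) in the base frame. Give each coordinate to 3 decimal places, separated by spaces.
after link 1: o_1 = (0.0000, 0.0000, 0.0000)
after link 2: o_2 = (2.5981, 1.5000, 4.0000)
after link 3: o_3 = (3.0981, 0.6340, 4.0000)
after link 4: o_4 = (4.1639, -0.3837, 6.4142)

4.164 -0.384 6.414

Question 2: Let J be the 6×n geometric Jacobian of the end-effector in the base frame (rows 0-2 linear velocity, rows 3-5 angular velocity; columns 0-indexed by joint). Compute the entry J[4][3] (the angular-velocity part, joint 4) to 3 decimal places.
0.354

axis z_3 = (0.6124,0.3536,0.7071); lever o_n−o_3 = (1.0658,-1.0176,2.4142)
cross product → J_v[:, 3] = (1.5731,-0.7247,-1.0000)
J_ω[:, 3] = z_3
entry J[4][3] = 0.3536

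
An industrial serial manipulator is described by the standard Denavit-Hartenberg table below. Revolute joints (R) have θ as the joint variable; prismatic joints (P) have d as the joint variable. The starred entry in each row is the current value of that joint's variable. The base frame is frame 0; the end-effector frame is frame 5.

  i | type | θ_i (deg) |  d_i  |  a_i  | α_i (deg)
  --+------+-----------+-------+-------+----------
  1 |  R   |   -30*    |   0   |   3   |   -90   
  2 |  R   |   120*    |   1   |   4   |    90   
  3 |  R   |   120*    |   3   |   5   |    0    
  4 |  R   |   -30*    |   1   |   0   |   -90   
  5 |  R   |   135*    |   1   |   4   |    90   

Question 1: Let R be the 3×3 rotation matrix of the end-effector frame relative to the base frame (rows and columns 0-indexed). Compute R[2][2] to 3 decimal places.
0.354

End-effector z-axis (col 2 of R) = (-0.1768,0.9186,0.3536)
R[2][2] = 0.3536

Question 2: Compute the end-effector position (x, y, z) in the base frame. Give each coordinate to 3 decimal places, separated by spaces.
after link 1: o_1 = (2.5981, -1.5000, 0.0000)
after link 2: o_2 = (1.3660, 0.3660, -3.4641)
after link 3: o_3 = (6.8636, 2.1920, -2.7990)
after link 4: o_4 = (7.6136, 1.7590, -3.2990)
after link 5: o_5 = (4.5111, 0.2842, -1.0188)

4.511 0.284 -1.019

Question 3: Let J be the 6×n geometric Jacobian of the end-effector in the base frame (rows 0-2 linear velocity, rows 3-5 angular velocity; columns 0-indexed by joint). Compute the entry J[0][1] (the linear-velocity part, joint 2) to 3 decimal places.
axis z_1 = (0.5000,0.8660,0.0000); lever o_n−o_1 = (1.9130,1.7842,-1.0188)
cross product → J_v[:, 1] = (-0.8823,0.5094,-0.7646)
J_ω[:, 1] = z_1
entry J[0][1] = -0.8823

-0.882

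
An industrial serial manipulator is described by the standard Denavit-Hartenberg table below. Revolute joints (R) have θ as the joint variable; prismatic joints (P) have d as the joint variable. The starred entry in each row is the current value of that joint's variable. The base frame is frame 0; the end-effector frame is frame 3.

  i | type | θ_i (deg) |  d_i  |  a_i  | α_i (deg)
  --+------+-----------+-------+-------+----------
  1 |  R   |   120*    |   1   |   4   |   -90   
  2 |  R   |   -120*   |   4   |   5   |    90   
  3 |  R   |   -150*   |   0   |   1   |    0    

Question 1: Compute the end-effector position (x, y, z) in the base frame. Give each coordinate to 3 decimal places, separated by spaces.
-3.998 -0.076 4.580

after link 1: o_1 = (-2.0000, 3.4641, 1.0000)
after link 2: o_2 = (-4.2141, -0.7010, 5.3301)
after link 3: o_3 = (-3.9976, -0.0760, 4.5801)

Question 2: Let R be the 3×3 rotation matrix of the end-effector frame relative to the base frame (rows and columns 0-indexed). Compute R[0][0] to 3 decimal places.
End-effector x-axis (col 0 of R) = (0.2165,0.6250,-0.7500)
R[0][0] = 0.2165

0.217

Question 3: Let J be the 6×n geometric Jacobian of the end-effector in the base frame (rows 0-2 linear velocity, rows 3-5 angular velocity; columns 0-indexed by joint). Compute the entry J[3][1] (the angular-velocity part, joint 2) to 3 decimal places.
-0.866

axis z_1 = (-0.8660,-0.5000,0.0000); lever o_n−o_1 = (-1.9976,-3.5401,3.5801)
cross product → J_v[:, 1] = (-1.7901,3.1005,2.0670)
J_ω[:, 1] = z_1
entry J[3][1] = -0.8660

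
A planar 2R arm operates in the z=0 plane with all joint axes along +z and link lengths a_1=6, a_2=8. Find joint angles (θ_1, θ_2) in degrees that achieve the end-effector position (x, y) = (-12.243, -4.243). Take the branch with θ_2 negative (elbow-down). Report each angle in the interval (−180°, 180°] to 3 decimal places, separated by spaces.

cos θ_2 = (167.8941−6²−8²)/(2·6·8) = 0.7072; θ_2 = -44.9900° (elbow-down)
β = atan2(-4.2430,-12.2430) = -160.8855°; ψ = atan2(-5.6559,11.6578) = -25.8806°
θ_1 = β − ψ = -135.0049°

-135.005 -44.990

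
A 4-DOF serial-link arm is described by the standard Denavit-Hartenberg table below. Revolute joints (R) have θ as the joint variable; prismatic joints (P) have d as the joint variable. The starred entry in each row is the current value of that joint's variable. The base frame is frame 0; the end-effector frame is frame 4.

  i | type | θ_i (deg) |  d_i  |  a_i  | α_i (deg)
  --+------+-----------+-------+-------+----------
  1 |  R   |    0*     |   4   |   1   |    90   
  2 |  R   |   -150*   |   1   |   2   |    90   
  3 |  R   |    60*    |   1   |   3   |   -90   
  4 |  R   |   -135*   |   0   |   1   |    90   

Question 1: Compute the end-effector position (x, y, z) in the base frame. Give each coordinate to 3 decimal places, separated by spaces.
-2.578 -2.986 3.905

after link 1: o_1 = (1.0000, 0.0000, 4.0000)
after link 2: o_2 = (-0.7321, -1.0000, 3.0000)
after link 3: o_3 = (-2.5311, -3.5981, 3.1160)
after link 4: o_4 = (-2.5785, -2.9857, 3.9052)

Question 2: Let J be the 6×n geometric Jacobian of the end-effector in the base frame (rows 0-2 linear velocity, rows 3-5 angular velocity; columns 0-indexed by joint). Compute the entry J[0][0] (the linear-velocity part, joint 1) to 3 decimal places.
2.986

axis z_0 = ẑ; lever o_n−o_0 = (-2.5785,-2.9857,3.9052)
cross product → J_v[:, 0] = (2.9857,-2.5785,0.0000)
J_ω[:, 0] = z_0
entry J[0][0] = 2.9857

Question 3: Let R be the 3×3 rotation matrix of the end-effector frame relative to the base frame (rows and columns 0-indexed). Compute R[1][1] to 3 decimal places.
End-effector y-axis (col 1 of R) = (0.7500,-0.5000,0.4330)
R[1][1] = -0.5000

-0.500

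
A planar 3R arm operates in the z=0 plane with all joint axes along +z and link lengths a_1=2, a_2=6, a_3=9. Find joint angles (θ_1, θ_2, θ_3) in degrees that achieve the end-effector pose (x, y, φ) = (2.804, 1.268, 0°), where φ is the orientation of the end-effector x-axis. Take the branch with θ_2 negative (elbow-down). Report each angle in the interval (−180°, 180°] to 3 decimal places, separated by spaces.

-119.997 -90.004 -149.999

wrist centre = target − a_3·(cos φ, sin φ) = (-6.1960, 1.2680)
cos θ_2 = (39.9982−2²−6²)/(2·2·6) = -0.0001; θ_2 = -90.0042° (elbow-down)
β = atan2(1.2680,-6.1960) = 168.4342°; ψ = atan2(-6.0000,1.9996) = -71.5688°
θ_1 = β − ψ = 240.0031°
θ_3 = φ − θ_1 − θ_2 = -149.9989° (wrapped to (-180°,180°])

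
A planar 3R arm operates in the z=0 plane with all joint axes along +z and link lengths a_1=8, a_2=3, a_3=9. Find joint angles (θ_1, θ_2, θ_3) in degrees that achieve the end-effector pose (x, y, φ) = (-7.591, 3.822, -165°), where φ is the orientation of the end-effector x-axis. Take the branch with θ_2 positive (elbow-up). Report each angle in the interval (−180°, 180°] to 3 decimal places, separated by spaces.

60.000 135.007 -0.007

wrist centre = target − a_3·(cos φ, sin φ) = (1.1023, 6.1514)
cos θ_2 = (39.0545−8²−3²)/(2·8·3) = -0.7072; θ_2 = 135.0074° (elbow-up)
β = atan2(6.1514,1.1023) = 79.8404°; ψ = atan2(2.1210,5.8784) = 19.8405°
θ_1 = β − ψ = 59.9999°
θ_3 = φ − θ_1 − θ_2 = -0.0073° (wrapped to (-180°,180°])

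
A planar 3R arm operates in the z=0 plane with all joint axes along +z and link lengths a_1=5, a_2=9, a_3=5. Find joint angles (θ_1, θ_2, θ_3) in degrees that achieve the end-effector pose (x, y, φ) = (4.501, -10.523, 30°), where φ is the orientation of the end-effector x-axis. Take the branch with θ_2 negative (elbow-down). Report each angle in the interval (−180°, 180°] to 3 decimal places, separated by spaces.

-59.992 -45.011 135.002

wrist centre = target − a_3·(cos φ, sin φ) = (0.1709, -13.0230)
cos θ_2 = (169.6277−5²−9²)/(2·5·9) = 0.7070; θ_2 = -45.0107° (elbow-down)
β = atan2(-13.0230,0.1709) = -89.2483°; ψ = atan2(-6.3651,11.3628) = -29.2565°
θ_1 = β − ψ = -59.9918°
θ_3 = φ − θ_1 − θ_2 = 135.0025° (wrapped to (-180°,180°])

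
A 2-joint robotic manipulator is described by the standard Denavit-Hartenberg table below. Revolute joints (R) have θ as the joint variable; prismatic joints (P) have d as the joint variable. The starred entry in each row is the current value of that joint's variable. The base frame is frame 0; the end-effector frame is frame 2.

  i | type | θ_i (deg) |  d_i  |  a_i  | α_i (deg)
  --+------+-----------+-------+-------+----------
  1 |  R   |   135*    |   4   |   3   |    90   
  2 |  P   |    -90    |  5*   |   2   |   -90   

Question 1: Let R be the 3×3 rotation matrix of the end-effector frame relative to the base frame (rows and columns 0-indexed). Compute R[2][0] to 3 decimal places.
End-effector x-axis (col 0 of R) = (0.0000,0.0000,-1.0000)
R[2][0] = -1.0000

-1.000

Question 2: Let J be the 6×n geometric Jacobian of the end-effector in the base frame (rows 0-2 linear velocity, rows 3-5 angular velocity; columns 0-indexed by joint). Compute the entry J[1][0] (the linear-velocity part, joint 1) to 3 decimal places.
axis z_0 = ẑ; lever o_n−o_0 = (1.4142,5.6569,2.0000)
cross product → J_v[:, 0] = (-5.6569,1.4142,0.0000)
J_ω[:, 0] = z_0
entry J[1][0] = 1.4142

1.414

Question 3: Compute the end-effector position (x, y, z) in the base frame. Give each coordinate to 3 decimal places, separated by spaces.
after link 1: o_1 = (-2.1213, 2.1213, 4.0000)
after link 2: o_2 = (1.4142, 5.6569, 2.0000)

1.414 5.657 2.000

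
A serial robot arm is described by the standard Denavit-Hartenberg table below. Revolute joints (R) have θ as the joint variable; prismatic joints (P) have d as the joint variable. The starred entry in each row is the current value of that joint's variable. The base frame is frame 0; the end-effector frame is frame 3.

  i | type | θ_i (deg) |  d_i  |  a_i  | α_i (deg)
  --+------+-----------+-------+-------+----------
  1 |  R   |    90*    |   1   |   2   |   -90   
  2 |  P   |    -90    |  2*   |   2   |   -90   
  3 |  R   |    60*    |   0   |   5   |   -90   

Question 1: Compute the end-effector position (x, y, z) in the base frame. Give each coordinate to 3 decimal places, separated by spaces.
2.330 2.000 5.500

after link 1: o_1 = (0.0000, 2.0000, 1.0000)
after link 2: o_2 = (-2.0000, 2.0000, 3.0000)
after link 3: o_3 = (2.3301, 2.0000, 5.5000)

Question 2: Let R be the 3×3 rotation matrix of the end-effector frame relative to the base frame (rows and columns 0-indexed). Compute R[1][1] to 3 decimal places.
End-effector y-axis (col 1 of R) = (0.0000,-1.0000,0.0000)
R[1][1] = -1.0000

-1.000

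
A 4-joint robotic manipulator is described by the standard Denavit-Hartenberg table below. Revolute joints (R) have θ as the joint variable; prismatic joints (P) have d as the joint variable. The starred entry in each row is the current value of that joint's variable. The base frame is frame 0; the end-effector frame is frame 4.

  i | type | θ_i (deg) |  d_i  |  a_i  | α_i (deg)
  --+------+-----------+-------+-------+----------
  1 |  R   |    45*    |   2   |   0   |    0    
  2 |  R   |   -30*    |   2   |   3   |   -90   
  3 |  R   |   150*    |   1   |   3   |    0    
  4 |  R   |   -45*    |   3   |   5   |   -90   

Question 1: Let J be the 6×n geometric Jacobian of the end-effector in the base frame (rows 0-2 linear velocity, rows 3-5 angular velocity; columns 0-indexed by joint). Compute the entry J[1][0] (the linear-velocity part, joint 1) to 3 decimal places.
axis z_0 = ẑ; lever o_n−o_0 = (-1.8970,3.6328,-2.3296)
cross product → J_v[:, 0] = (-3.6328,-1.8970,0.0000)
J_ω[:, 0] = z_0
entry J[1][0] = -1.8970

-1.897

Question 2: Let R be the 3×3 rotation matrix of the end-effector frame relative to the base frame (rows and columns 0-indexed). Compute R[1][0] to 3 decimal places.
-0.067

End-effector x-axis (col 0 of R) = (-0.2500,-0.0670,-0.9659)
R[1][0] = -0.0670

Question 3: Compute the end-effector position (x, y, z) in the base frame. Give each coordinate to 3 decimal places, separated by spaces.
-1.897 3.633 -2.330

after link 1: o_1 = (0.0000, 0.0000, 2.0000)
after link 2: o_2 = (2.8978, 0.7765, 4.0000)
after link 3: o_3 = (0.1294, 1.0700, 2.5000)
after link 4: o_4 = (-1.8970, 3.6328, -2.3296)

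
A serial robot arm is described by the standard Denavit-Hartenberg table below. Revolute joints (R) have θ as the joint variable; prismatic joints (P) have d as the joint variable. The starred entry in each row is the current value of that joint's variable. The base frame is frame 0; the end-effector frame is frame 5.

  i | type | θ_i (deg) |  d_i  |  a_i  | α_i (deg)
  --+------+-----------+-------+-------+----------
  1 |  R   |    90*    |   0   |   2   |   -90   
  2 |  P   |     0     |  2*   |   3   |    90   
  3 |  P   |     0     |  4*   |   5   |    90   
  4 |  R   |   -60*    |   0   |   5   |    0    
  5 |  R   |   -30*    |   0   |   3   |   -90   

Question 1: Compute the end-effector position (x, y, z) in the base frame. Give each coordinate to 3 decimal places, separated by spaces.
-2.000 12.500 -3.330

after link 1: o_1 = (0.0000, 2.0000, 0.0000)
after link 2: o_2 = (-2.0000, 5.0000, 0.0000)
after link 3: o_3 = (-2.0000, 10.0000, 4.0000)
after link 4: o_4 = (-2.0000, 12.5000, -0.3301)
after link 5: o_5 = (-2.0000, 12.5000, -3.3301)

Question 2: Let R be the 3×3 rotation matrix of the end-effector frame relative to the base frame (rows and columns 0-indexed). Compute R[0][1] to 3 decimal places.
End-effector y-axis (col 1 of R) = (-1.0000,0.0000,-0.0000)
R[0][1] = -1.0000

-1.000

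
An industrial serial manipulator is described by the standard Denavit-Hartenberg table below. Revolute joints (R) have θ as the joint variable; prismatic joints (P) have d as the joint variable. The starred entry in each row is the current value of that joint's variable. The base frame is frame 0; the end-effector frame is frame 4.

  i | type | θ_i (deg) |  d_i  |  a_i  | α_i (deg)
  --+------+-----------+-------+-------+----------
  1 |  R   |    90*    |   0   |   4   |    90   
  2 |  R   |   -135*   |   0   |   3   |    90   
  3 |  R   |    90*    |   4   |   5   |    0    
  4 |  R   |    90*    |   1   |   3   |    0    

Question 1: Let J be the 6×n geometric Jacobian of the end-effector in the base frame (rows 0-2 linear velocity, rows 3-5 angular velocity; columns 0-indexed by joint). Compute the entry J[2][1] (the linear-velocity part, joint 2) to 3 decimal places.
axis z_1 = (1.0000,-0.0000,0.0000); lever o_n−o_1 = (5.0000,-3.5355,3.5355)
cross product → J_v[:, 1] = (0.0000,-3.5355,-3.5355)
J_ω[:, 1] = z_1
entry J[2][1] = -3.5355

-3.536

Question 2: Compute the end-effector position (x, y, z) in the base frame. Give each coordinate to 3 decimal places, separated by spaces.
5.000 0.464 3.536

after link 1: o_1 = (0.0000, 4.0000, 0.0000)
after link 2: o_2 = (0.0000, 1.8787, -2.1213)
after link 3: o_3 = (5.0000, -0.9497, 0.7071)
after link 4: o_4 = (5.0000, 0.4645, 3.5355)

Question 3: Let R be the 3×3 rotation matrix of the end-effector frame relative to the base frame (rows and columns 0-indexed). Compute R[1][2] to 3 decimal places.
End-effector z-axis (col 2 of R) = (-0.0000,-0.7071,0.7071)
R[1][2] = -0.7071

-0.707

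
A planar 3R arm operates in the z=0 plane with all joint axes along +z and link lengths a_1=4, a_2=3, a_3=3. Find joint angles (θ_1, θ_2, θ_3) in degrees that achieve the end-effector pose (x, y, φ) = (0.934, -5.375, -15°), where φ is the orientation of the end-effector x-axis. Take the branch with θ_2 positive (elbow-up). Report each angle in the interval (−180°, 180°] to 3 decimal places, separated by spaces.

-149.992 89.993 44.999

wrist centre = target − a_3·(cos φ, sin φ) = (-1.9638, -4.5985)
cos θ_2 = (25.0030−4²−3²)/(2·4·3) = 0.0001; θ_2 = 89.9928° (elbow-up)
β = atan2(-4.5985,-1.9638) = -113.1246°; ψ = atan2(3.0000,4.0004) = 36.8673°
θ_1 = β − ψ = -149.9919°
θ_3 = φ − θ_1 − θ_2 = 44.9991° (wrapped to (-180°,180°])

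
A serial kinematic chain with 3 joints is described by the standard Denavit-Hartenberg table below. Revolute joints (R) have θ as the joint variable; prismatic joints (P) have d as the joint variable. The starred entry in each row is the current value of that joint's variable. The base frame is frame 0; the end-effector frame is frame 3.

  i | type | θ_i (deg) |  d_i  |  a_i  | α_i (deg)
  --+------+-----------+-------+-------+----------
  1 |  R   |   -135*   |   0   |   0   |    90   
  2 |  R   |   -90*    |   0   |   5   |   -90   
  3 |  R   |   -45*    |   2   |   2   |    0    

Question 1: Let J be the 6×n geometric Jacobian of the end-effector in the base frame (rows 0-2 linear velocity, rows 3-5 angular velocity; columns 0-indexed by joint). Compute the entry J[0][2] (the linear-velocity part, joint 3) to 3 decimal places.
1.000

axis z_2 = (-0.7071,-0.7071,0.0000); lever o_n−o_2 = (-2.4142,-0.4142,-1.4142)
cross product → J_v[:, 2] = (1.0000,-1.0000,-1.4142)
J_ω[:, 2] = z_2
entry J[0][2] = 1.0000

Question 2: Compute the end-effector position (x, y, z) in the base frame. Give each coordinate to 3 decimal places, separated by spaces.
-2.414 -0.414 -6.414

after link 1: o_1 = (0.0000, 0.0000, 0.0000)
after link 2: o_2 = (-0.0000, -0.0000, -5.0000)
after link 3: o_3 = (-2.4142, -0.4142, -6.4142)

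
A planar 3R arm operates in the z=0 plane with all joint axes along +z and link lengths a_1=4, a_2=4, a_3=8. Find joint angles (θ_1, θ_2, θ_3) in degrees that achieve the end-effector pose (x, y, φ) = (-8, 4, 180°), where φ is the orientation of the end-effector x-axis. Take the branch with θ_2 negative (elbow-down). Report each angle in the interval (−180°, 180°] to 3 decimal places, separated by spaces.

wrist centre = target − a_3·(cos φ, sin φ) = (0.0000, 4.0000)
cos θ_2 = (16.0000−4²−4²)/(2·4·4) = -0.5000; θ_2 = -120.0000° (elbow-down)
β = atan2(4.0000,0.0000) = 90.0000°; ψ = atan2(-3.4641,2.0000) = -60.0000°
θ_1 = β − ψ = 150.0000°
θ_3 = φ − θ_1 − θ_2 = 150.0000° (wrapped to (-180°,180°])

150.000 -120.000 150.000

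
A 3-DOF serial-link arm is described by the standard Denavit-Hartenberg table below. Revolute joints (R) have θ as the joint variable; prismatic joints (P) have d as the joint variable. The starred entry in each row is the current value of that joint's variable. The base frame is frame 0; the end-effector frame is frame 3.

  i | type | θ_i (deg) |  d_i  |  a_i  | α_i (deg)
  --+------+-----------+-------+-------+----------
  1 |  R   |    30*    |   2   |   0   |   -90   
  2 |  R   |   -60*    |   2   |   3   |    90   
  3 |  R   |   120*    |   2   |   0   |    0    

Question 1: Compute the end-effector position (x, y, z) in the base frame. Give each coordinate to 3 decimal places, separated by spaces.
after link 1: o_1 = (0.0000, 0.0000, 2.0000)
after link 2: o_2 = (0.2990, 2.4821, 4.5981)
after link 3: o_3 = (-1.2010, 1.6160, 5.5981)

-1.201 1.616 5.598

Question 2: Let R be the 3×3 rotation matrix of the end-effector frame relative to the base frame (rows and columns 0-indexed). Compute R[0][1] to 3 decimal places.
End-effector y-axis (col 1 of R) = (-0.1250,-0.6495,-0.7500)
R[0][1] = -0.1250

-0.125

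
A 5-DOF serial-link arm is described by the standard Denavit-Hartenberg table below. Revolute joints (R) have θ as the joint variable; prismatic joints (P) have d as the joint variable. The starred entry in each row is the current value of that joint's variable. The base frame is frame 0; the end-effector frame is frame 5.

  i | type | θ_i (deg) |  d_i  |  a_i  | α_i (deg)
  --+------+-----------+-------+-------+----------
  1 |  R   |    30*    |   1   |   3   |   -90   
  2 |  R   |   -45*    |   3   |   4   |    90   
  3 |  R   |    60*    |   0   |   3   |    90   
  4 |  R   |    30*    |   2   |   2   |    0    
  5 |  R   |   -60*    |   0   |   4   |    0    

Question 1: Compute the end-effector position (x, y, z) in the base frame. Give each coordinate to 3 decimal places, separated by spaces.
4.681 13.208 7.244

after link 1: o_1 = (2.5981, 1.5000, 1.0000)
after link 2: o_2 = (3.5476, 5.5123, 3.8284)
after link 3: o_3 = (3.1671, 8.2926, 4.8891)
after link 4: o_4 = (3.8957, 9.2906, 7.4333)
after link 5: o_5 = (4.6811, 13.2082, 7.2438)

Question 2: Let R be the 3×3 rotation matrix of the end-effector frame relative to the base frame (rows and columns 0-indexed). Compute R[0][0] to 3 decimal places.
End-effector x-axis (col 0 of R) = (0.1964,0.9794,-0.0474)
R[0][0] = 0.1964

0.196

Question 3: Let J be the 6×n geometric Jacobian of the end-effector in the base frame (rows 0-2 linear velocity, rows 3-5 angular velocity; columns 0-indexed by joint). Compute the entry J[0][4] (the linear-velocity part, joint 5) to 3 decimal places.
axis z_4 = (0.7803,-0.1268,0.6124); lever o_n−o_4 = (0.7854,3.9176,-0.1895)
cross product → J_v[:, 4] = (-2.3750,0.6288,3.1566)
J_ω[:, 4] = z_4
entry J[0][4] = -2.3750

-2.375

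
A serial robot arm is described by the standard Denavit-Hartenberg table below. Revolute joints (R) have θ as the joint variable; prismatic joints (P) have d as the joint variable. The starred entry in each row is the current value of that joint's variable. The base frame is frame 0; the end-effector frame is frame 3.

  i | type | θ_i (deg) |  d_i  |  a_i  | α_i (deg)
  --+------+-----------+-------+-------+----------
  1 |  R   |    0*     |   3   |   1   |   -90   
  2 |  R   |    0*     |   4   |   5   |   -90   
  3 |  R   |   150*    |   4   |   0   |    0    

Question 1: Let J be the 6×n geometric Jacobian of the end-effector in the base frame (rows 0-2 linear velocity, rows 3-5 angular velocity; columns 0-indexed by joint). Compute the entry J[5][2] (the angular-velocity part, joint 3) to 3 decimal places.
-1.000

axis z_2 = (0.0000,0.0000,-1.0000); lever o_n−o_2 = (0.0000,0.0000,-4.0000)
cross product → J_v[:, 2] = (0.0000,0.0000,0.0000)
J_ω[:, 2] = z_2
entry J[5][2] = -1.0000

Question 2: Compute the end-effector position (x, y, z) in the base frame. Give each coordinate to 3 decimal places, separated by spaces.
6.000 4.000 -1.000

after link 1: o_1 = (1.0000, 0.0000, 3.0000)
after link 2: o_2 = (6.0000, 4.0000, 3.0000)
after link 3: o_3 = (6.0000, 4.0000, -1.0000)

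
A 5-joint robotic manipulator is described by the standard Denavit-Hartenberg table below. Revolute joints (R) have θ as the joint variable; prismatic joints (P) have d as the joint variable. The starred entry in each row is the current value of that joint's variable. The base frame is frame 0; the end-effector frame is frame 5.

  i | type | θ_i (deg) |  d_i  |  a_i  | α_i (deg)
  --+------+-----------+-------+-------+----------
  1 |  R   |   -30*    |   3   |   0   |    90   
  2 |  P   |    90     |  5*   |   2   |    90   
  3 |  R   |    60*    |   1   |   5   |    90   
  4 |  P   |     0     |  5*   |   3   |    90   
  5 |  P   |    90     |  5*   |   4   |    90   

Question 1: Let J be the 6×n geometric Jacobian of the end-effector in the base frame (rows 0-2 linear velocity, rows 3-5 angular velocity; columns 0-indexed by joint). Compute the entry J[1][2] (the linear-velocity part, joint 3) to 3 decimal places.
axis z_2 = (0.8660,-0.5000,-0.0000); lever o_n−o_2 = (-4.6782,-0.1029,11.7942)
cross product → J_v[:, 2] = (-5.8971,-10.2141,-2.4282)
J_ω[:, 2] = z_2
entry J[1][2] = -10.2141

-10.214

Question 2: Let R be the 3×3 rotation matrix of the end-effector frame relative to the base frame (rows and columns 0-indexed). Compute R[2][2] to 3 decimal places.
0.500

End-effector z-axis (col 2 of R) = (-0.4330,-0.7500,0.5000)
R[2][2] = 0.5000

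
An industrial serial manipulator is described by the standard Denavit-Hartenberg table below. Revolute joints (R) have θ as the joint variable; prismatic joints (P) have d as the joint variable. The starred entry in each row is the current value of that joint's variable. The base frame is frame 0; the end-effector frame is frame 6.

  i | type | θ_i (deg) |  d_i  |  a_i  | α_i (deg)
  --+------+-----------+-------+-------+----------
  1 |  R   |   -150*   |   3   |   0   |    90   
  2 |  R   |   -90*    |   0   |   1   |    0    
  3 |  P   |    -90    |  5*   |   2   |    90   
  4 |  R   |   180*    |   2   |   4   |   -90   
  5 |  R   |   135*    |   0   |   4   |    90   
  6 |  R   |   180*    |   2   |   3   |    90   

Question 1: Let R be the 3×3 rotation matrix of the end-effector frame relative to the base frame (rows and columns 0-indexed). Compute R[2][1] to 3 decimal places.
End-effector y-axis (col 1 of R) = (-0.6124,-0.3536,-0.7071)
R[2][1] = -0.7071

-0.707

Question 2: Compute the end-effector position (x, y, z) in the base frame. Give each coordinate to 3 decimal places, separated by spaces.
-4.844 2.977 1.879

after link 1: o_1 = (0.0000, 0.0000, 3.0000)
after link 2: o_2 = (-0.0000, 0.0000, 2.0000)
after link 3: o_3 = (-0.7679, 5.3301, 2.0000)
after link 4: o_4 = (-4.2321, 3.3301, 4.0000)
after link 5: o_5 = (-1.7826, 4.7443, 1.1716)
after link 6: o_6 = (-4.8444, 2.9766, 1.8787)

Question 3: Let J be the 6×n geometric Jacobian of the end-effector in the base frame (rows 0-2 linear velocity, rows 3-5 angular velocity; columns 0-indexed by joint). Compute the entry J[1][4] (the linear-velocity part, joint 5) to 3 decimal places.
axis z_4 = (0.5000,-0.8660,0.0000); lever o_n−o_4 = (-0.6124,-0.3536,-2.1213)
cross product → J_v[:, 4] = (1.8371,1.0607,-0.7071)
J_ω[:, 4] = z_4
entry J[1][4] = 1.0607

1.061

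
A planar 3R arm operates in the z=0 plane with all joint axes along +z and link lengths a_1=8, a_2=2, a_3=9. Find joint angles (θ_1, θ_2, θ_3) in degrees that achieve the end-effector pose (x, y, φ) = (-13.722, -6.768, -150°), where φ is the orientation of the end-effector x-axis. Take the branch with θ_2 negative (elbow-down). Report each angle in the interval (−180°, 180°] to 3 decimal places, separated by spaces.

-150.002 -150.018 150.020

wrist centre = target − a_3·(cos φ, sin φ) = (-5.9278, -2.2680)
cos θ_2 = (40.2823−8²−2²)/(2·8·2) = -0.8662; θ_2 = -150.0175° (elbow-down)
β = atan2(-2.2680,-5.9278) = -159.0629°; ψ = atan2(-0.9995,6.2676) = -9.0604°
θ_1 = β − ψ = -150.0025°
θ_3 = φ − θ_1 − θ_2 = 150.0200° (wrapped to (-180°,180°])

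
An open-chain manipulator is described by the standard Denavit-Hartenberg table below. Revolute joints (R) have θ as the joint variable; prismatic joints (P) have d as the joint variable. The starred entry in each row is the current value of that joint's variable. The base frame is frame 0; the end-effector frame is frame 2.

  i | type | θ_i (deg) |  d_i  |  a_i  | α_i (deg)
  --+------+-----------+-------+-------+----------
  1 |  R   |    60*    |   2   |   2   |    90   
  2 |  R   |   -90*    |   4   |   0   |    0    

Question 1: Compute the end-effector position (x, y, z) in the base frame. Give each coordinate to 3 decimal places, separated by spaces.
4.464 -0.268 2.000

after link 1: o_1 = (1.0000, 1.7321, 2.0000)
after link 2: o_2 = (4.4641, -0.2679, 2.0000)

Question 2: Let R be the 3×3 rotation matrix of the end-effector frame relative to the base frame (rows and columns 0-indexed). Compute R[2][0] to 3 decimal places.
-1.000

End-effector x-axis (col 0 of R) = (0.0000,0.0000,-1.0000)
R[2][0] = -1.0000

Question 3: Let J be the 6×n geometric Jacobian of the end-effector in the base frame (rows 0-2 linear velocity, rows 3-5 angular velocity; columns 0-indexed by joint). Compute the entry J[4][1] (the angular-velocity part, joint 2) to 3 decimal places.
axis z_1 = (0.8660,-0.5000,0.0000); lever o_n−o_1 = (3.4641,-2.0000,0.0000)
cross product → J_v[:, 1] = (-0.0000,-0.0000,0.0000)
J_ω[:, 1] = z_1
entry J[4][1] = -0.5000

-0.500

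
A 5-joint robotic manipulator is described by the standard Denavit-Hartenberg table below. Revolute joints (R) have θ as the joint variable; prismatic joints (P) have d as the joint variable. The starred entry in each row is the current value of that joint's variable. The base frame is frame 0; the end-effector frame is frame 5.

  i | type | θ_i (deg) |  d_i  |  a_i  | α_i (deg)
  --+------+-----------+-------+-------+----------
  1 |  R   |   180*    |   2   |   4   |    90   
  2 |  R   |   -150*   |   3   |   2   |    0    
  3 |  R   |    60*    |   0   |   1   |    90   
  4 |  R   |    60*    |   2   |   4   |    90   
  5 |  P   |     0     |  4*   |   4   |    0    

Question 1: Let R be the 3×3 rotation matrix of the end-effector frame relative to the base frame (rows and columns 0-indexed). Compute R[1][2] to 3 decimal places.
-0.500

End-effector z-axis (col 2 of R) = (0.0000,-0.5000,-0.8660)
R[1][2] = -0.5000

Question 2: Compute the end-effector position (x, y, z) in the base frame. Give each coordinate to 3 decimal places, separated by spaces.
-0.268 7.928 -7.464

after link 1: o_1 = (-4.0000, 0.0000, 2.0000)
after link 2: o_2 = (-2.2679, 3.0000, 1.0000)
after link 3: o_3 = (-2.2679, 3.0000, 0.0000)
after link 4: o_4 = (-0.2679, 6.4641, -2.0000)
after link 5: o_5 = (-0.2679, 7.9282, -7.4641)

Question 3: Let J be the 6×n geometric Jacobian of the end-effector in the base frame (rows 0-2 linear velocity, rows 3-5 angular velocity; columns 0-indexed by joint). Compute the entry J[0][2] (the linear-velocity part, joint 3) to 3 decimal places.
-8.464

axis z_2 = (0.0000,1.0000,0.0000); lever o_n−o_2 = (2.0000,4.9282,-8.4641)
cross product → J_v[:, 2] = (-8.4641,0.0000,-2.0000)
J_ω[:, 2] = z_2
entry J[0][2] = -8.4641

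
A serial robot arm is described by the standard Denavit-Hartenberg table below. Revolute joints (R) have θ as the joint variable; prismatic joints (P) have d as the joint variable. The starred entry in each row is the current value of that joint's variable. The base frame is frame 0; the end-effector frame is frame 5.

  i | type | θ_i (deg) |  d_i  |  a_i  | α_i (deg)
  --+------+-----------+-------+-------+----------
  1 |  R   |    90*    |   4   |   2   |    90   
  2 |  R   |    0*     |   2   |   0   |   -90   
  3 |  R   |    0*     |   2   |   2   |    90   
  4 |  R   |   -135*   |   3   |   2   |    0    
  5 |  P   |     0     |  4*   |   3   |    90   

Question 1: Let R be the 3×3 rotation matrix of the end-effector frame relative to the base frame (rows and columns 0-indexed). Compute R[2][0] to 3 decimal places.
End-effector x-axis (col 0 of R) = (0.0000,-0.7071,-0.7071)
R[2][0] = -0.7071

-0.707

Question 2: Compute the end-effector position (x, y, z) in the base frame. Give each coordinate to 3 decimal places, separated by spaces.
after link 1: o_1 = (0.0000, 2.0000, 4.0000)
after link 2: o_2 = (2.0000, 2.0000, 4.0000)
after link 3: o_3 = (2.0000, 4.0000, 6.0000)
after link 4: o_4 = (5.0000, 2.5858, 4.5858)
after link 5: o_5 = (9.0000, 0.4645, 2.4645)

9.000 0.464 2.464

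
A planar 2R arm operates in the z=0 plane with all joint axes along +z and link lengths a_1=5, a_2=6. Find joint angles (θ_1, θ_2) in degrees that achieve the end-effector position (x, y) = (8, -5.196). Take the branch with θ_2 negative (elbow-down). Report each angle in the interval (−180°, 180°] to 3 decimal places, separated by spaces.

0.002 -60.002

cos θ_2 = (90.9984−5²−6²)/(2·5·6) = 0.5000; θ_2 = -60.0017° (elbow-down)
β = atan2(-5.1960,8.0000) = -33.0037°; ψ = atan2(-5.1962,7.9998) = -33.0055°
θ_1 = β − ψ = 0.0017°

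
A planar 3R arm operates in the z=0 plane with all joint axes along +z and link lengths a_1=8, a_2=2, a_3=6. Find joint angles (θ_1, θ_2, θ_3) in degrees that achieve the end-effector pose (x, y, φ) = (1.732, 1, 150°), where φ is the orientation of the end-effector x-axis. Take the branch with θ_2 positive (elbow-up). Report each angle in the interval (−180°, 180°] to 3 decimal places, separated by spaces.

-30.000 120.001 59.999

wrist centre = target − a_3·(cos φ, sin φ) = (6.9282, -2.0000)
cos θ_2 = (51.9993−8²−2²)/(2·8·2) = -0.5000; θ_2 = 120.0015° (elbow-up)
β = atan2(-2.0000,6.9282) = -16.1022°; ψ = atan2(1.7320,7.0000) = 13.8978°
θ_1 = β − ψ = -30.0000°
θ_3 = φ − θ_1 − θ_2 = 59.9985° (wrapped to (-180°,180°])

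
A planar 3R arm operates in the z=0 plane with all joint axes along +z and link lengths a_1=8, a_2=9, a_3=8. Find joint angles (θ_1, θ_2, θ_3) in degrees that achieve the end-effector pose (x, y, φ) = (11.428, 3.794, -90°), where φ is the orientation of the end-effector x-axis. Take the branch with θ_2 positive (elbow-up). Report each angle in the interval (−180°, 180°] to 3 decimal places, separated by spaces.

29.996 30.008 -150.004

wrist centre = target − a_3·(cos φ, sin φ) = (11.4280, 11.7940)
cos θ_2 = (269.6976−8²−9²)/(2·8·9) = 0.8660; θ_2 = 30.0080° (elbow-up)
β = atan2(11.7940,11.4280) = 45.9030°; ψ = atan2(4.5011,15.7936) = 15.9073°
θ_1 = β − ψ = 29.9957°
θ_3 = φ − θ_1 − θ_2 = -150.0037° (wrapped to (-180°,180°])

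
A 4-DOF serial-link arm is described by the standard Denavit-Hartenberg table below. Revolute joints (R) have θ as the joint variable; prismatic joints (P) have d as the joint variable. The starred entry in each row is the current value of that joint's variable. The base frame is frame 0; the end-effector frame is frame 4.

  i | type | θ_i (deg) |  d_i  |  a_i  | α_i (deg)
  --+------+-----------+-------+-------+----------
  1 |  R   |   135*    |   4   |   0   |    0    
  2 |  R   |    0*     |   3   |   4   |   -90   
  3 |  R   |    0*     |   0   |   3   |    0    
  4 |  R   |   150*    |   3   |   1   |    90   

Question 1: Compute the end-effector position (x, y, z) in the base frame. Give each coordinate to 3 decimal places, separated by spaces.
after link 1: o_1 = (0.0000, 0.0000, 4.0000)
after link 2: o_2 = (-2.8284, 2.8284, 7.0000)
after link 3: o_3 = (-4.9497, 4.9497, 7.0000)
after link 4: o_4 = (-6.4587, 2.2161, 6.5000)

-6.459 2.216 6.500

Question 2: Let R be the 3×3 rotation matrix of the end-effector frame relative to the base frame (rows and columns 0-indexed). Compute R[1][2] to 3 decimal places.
0.354

End-effector z-axis (col 2 of R) = (-0.3536,0.3536,-0.8660)
R[1][2] = 0.3536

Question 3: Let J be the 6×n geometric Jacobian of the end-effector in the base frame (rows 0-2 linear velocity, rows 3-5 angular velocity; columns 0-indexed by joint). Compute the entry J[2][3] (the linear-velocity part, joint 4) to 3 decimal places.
axis z_3 = (-0.7071,-0.7071,0.0000); lever o_n−o_3 = (-1.5089,-2.7337,-0.5000)
cross product → J_v[:, 3] = (0.3536,-0.3536,0.8660)
J_ω[:, 3] = z_3
entry J[2][3] = 0.8660

0.866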